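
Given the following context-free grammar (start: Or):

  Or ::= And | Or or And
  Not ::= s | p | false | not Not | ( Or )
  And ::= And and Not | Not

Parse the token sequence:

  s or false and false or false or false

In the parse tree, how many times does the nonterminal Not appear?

[Or [Or [Or [Or [And [Not s]]] or [And [And [Not false]] and [Not false]]] or [And [Not false]]] or [And [Not false]]]

5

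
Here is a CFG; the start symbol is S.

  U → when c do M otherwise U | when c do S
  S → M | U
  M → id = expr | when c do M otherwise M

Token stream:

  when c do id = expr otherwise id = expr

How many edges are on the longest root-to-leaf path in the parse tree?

[S [M when c do [M id = expr] otherwise [M id = expr]]]

3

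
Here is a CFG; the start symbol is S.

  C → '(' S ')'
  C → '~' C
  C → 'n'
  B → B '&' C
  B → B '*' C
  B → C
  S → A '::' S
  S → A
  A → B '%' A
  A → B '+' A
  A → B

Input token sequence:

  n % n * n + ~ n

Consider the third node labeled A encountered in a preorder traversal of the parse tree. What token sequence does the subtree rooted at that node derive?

[S [A [B [C n]] % [A [B [B [C n]] * [C n]] + [A [B [C ~ [C n]]]]]]]

~ n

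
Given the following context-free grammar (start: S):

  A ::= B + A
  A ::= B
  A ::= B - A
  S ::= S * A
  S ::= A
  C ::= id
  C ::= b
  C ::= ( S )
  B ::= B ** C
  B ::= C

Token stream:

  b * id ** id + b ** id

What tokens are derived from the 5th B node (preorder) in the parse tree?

[S [S [A [B [C b]]]] * [A [B [B [C id]] ** [C id]] + [A [B [B [C b]] ** [C id]]]]]

b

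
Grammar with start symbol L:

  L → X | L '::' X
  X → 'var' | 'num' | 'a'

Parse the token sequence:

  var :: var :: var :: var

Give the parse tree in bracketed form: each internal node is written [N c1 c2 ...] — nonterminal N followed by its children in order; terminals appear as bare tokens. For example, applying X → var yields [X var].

L
L :: X
L :: X :: X
L :: X :: X :: X
X :: X :: X :: X
var :: X :: X :: X
var :: var :: X :: X
var :: var :: var :: X
var :: var :: var :: var

[L [L [L [L [X var]] :: [X var]] :: [X var]] :: [X var]]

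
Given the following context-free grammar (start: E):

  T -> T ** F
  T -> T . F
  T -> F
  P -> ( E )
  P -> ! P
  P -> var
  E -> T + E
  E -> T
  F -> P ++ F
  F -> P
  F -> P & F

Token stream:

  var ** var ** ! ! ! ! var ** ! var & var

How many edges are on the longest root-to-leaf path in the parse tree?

[E [T [T [T [T [F [P var]]] ** [F [P var]]] ** [F [P ! [P ! [P ! [P ! [P var]]]]]]] ** [F [P ! [P var]] & [F [P var]]]]]

9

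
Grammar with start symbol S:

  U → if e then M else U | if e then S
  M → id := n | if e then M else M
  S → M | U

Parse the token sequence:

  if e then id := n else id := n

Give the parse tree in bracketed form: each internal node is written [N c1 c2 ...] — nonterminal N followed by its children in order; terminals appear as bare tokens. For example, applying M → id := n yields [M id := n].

[S [M if e then [M id := n] else [M id := n]]]

S
M
if e then M else M
if e then id := n else M
if e then id := n else id := n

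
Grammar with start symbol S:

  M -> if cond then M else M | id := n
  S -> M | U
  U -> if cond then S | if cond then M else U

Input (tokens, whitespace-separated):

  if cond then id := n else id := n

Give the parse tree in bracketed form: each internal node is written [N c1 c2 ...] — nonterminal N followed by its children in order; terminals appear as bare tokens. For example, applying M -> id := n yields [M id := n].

[S [M if cond then [M id := n] else [M id := n]]]

S
M
if cond then M else M
if cond then id := n else M
if cond then id := n else id := n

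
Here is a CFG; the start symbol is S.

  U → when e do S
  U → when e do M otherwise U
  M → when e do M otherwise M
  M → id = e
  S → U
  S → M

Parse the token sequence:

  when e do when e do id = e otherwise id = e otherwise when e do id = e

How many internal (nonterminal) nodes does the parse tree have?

8

[S [U when e do [M when e do [M id = e] otherwise [M id = e]] otherwise [U when e do [S [M id = e]]]]]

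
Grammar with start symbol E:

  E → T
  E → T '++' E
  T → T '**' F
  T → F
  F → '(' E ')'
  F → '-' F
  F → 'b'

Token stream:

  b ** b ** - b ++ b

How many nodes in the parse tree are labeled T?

4

[E [T [T [T [F b]] ** [F b]] ** [F - [F b]]] ++ [E [T [F b]]]]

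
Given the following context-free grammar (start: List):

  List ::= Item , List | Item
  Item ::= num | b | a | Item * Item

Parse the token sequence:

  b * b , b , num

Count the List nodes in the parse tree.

3

[List [Item [Item b] * [Item b]] , [List [Item b] , [List [Item num]]]]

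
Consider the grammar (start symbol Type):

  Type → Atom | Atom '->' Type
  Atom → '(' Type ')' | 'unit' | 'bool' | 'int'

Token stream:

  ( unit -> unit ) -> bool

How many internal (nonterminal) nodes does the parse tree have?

[Type [Atom ( [Type [Atom unit] -> [Type [Atom unit]]] )] -> [Type [Atom bool]]]

8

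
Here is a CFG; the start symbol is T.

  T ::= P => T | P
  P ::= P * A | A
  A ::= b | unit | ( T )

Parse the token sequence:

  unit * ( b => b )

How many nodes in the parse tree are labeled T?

[T [P [P [A unit]] * [A ( [T [P [A b]] => [T [P [A b]]]] )]]]

3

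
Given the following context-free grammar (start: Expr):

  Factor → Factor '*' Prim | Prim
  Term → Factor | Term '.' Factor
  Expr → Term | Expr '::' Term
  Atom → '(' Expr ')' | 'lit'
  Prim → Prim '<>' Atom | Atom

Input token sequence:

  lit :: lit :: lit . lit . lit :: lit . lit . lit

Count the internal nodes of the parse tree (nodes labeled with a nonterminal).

36

[Expr [Expr [Expr [Expr [Term [Factor [Prim [Atom lit]]]]] :: [Term [Factor [Prim [Atom lit]]]]] :: [Term [Term [Term [Factor [Prim [Atom lit]]]] . [Factor [Prim [Atom lit]]]] . [Factor [Prim [Atom lit]]]]] :: [Term [Term [Term [Factor [Prim [Atom lit]]]] . [Factor [Prim [Atom lit]]]] . [Factor [Prim [Atom lit]]]]]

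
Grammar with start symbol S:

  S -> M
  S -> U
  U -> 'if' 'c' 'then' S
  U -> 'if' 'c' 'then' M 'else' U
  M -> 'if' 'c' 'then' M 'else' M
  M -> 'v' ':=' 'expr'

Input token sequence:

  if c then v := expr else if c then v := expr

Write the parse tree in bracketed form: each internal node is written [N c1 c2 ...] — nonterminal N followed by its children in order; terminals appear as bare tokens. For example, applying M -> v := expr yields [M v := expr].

S
U
if c then M else U
if c then v := expr else U
if c then v := expr else if c then S
if c then v := expr else if c then M
if c then v := expr else if c then v := expr

[S [U if c then [M v := expr] else [U if c then [S [M v := expr]]]]]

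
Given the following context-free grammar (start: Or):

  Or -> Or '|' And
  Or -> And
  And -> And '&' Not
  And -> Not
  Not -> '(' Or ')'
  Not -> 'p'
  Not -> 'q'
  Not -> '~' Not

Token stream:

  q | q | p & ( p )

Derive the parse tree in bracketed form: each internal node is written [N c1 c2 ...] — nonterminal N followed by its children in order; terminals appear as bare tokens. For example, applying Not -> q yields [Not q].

[Or [Or [Or [And [Not q]]] | [And [Not q]]] | [And [And [Not p]] & [Not ( [Or [And [Not p]]] )]]]

Or
Or | And
Or | And | And
And | And | And
Not | And | And
q | And | And
q | Not | And
q | q | And
q | q | And & Not
q | q | Not & Not
q | q | p & Not
q | q | p & ( Or )
q | q | p & ( And )
q | q | p & ( Not )
q | q | p & ( p )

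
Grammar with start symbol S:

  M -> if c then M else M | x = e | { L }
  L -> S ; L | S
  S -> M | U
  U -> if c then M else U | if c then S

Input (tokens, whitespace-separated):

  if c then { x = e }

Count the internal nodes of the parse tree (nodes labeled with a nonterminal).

7

[S [U if c then [S [M { [L [S [M x = e]]] }]]]]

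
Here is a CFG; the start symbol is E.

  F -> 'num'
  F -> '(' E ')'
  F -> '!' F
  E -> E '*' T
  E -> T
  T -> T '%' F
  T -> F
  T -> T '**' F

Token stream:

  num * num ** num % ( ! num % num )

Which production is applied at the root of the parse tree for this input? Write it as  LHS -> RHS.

E -> E '*' T

[E [E [T [F num]]] * [T [T [T [F num]] ** [F num]] % [F ( [E [T [T [F ! [F num]]] % [F num]]] )]]]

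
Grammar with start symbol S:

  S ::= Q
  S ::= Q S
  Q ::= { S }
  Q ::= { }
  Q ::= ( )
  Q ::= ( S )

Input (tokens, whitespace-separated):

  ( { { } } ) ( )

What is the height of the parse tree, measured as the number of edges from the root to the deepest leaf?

[S [Q ( [S [Q { [S [Q { }]] }]] )] [S [Q ( )]]]

6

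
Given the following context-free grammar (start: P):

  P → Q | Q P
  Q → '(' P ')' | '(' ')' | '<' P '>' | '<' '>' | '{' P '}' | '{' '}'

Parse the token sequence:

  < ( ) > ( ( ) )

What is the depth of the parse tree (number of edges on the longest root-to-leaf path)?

[P [Q < [P [Q ( )]] >] [P [Q ( [P [Q ( )]] )]]]

5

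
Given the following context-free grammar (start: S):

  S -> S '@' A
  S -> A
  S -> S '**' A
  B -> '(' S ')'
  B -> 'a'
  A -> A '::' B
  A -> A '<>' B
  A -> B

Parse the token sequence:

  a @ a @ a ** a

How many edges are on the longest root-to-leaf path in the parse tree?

6

[S [S [S [S [A [B a]]] @ [A [B a]]] @ [A [B a]]] ** [A [B a]]]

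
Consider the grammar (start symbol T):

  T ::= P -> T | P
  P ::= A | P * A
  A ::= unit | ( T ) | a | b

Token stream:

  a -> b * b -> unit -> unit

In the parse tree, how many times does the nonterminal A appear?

[T [P [A a]] -> [T [P [P [A b]] * [A b]] -> [T [P [A unit]] -> [T [P [A unit]]]]]]

5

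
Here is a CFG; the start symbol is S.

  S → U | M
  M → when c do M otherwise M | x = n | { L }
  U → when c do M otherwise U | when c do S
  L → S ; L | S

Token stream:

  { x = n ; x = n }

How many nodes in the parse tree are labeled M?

[S [M { [L [S [M x = n]] ; [L [S [M x = n]]]] }]]

3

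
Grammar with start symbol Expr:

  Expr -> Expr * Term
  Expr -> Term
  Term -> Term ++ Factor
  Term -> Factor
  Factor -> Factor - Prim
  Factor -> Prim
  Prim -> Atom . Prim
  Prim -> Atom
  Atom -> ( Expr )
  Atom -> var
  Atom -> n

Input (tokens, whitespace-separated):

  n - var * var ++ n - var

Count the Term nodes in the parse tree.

3

[Expr [Expr [Term [Factor [Factor [Prim [Atom n]]] - [Prim [Atom var]]]]] * [Term [Term [Factor [Prim [Atom var]]]] ++ [Factor [Factor [Prim [Atom n]]] - [Prim [Atom var]]]]]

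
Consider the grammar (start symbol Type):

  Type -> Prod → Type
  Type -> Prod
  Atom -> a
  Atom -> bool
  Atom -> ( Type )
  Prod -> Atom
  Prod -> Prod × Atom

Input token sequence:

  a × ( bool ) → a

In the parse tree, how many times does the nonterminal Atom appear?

4

[Type [Prod [Prod [Atom a]] × [Atom ( [Type [Prod [Atom bool]]] )]] → [Type [Prod [Atom a]]]]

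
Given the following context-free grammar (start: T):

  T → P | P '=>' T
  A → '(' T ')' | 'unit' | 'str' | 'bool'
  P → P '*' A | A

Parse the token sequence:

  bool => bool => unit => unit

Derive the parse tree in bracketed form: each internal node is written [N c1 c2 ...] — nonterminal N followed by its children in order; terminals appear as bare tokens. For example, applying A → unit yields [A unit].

[T [P [A bool]] => [T [P [A bool]] => [T [P [A unit]] => [T [P [A unit]]]]]]

T
P => T
A => T
bool => T
bool => P => T
bool => A => T
bool => bool => T
bool => bool => P => T
bool => bool => A => T
bool => bool => unit => T
bool => bool => unit => P
bool => bool => unit => A
bool => bool => unit => unit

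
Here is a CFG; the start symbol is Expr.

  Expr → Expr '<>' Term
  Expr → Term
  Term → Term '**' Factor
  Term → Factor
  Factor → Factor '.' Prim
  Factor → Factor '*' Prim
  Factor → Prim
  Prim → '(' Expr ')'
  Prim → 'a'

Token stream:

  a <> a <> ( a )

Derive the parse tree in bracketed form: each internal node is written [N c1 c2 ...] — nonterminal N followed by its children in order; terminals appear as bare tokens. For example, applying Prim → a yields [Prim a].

Expr
Expr <> Term
Expr <> Term <> Term
Term <> Term <> Term
Factor <> Term <> Term
Prim <> Term <> Term
a <> Term <> Term
a <> Factor <> Term
a <> Prim <> Term
a <> a <> Term
a <> a <> Factor
a <> a <> Prim
a <> a <> ( Expr )
a <> a <> ( Term )
a <> a <> ( Factor )
a <> a <> ( Prim )
a <> a <> ( a )

[Expr [Expr [Expr [Term [Factor [Prim a]]]] <> [Term [Factor [Prim a]]]] <> [Term [Factor [Prim ( [Expr [Term [Factor [Prim a]]]] )]]]]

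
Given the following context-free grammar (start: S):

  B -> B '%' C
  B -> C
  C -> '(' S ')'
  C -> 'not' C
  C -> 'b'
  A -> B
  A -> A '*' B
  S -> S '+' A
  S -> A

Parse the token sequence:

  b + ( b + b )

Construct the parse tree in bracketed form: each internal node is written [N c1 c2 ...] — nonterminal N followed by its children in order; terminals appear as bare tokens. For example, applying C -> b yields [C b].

[S [S [A [B [C b]]]] + [A [B [C ( [S [S [A [B [C b]]]] + [A [B [C b]]]] )]]]]

S
S + A
A + A
B + A
C + A
b + A
b + B
b + C
b + ( S )
b + ( S + A )
b + ( A + A )
b + ( B + A )
b + ( C + A )
b + ( b + A )
b + ( b + B )
b + ( b + C )
b + ( b + b )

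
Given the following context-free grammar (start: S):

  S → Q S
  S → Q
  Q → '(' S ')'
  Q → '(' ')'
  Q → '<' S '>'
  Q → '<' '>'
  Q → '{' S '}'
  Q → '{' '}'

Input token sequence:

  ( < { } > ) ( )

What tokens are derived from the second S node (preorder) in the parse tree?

[S [Q ( [S [Q < [S [Q { }]] >]] )] [S [Q ( )]]]

< { } >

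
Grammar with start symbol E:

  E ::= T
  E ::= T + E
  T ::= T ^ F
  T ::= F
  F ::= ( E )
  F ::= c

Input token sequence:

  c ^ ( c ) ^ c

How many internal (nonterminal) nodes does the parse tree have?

[E [T [T [T [F c]] ^ [F ( [E [T [F c]]] )]] ^ [F c]]]

10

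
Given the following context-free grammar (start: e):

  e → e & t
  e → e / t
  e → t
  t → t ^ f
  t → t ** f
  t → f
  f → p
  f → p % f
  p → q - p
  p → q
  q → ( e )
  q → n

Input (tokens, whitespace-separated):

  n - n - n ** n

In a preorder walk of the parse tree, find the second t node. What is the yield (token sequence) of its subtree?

[e [t [t [f [p [q n] - [p [q n] - [p [q n]]]]]] ** [f [p [q n]]]]]

n - n - n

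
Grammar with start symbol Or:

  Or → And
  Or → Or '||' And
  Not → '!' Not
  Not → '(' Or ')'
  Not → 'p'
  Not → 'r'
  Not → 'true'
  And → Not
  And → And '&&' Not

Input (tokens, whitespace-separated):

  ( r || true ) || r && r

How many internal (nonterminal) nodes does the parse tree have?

14

[Or [Or [And [Not ( [Or [Or [And [Not r]]] || [And [Not true]]] )]]] || [And [And [Not r]] && [Not r]]]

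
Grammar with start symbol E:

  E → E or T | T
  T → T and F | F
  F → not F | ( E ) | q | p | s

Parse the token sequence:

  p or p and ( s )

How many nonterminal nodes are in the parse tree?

11

[E [E [T [F p]]] or [T [T [F p]] and [F ( [E [T [F s]]] )]]]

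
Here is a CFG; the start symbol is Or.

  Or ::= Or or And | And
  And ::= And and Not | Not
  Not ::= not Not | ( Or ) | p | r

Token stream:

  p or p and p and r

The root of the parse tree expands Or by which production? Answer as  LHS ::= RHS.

[Or [Or [And [Not p]]] or [And [And [And [Not p]] and [Not p]] and [Not r]]]

Or ::= Or or And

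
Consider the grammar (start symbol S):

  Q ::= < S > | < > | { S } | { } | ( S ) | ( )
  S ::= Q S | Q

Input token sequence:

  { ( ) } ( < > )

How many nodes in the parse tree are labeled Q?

[S [Q { [S [Q ( )]] }] [S [Q ( [S [Q < >]] )]]]

4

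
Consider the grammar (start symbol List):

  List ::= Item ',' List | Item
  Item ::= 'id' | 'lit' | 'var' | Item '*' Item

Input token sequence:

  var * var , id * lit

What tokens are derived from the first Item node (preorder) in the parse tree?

[List [Item [Item var] * [Item var]] , [List [Item [Item id] * [Item lit]]]]

var * var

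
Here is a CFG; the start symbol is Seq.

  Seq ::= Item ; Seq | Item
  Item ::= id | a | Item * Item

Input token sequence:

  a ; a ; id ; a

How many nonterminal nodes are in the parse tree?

8

[Seq [Item a] ; [Seq [Item a] ; [Seq [Item id] ; [Seq [Item a]]]]]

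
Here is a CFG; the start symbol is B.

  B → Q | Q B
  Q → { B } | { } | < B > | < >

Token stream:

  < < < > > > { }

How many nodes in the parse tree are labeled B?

4

[B [Q < [B [Q < [B [Q < >]] >]] >] [B [Q { }]]]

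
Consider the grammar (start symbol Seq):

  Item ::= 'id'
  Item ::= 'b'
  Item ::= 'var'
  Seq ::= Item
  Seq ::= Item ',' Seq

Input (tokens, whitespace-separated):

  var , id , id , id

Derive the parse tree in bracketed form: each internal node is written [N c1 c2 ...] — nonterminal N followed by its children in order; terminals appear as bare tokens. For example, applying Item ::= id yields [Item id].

Seq
Item , Seq
var , Seq
var , Item , Seq
var , id , Seq
var , id , Item , Seq
var , id , id , Seq
var , id , id , Item
var , id , id , id

[Seq [Item var] , [Seq [Item id] , [Seq [Item id] , [Seq [Item id]]]]]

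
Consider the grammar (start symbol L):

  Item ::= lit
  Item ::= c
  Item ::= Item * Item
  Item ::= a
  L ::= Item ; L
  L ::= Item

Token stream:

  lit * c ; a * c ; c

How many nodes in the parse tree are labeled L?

[L [Item [Item lit] * [Item c]] ; [L [Item [Item a] * [Item c]] ; [L [Item c]]]]

3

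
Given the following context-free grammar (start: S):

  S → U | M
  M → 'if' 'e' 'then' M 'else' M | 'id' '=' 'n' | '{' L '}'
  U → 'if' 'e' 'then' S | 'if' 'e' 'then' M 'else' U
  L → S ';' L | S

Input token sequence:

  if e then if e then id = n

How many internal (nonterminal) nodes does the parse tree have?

6

[S [U if e then [S [U if e then [S [M id = n]]]]]]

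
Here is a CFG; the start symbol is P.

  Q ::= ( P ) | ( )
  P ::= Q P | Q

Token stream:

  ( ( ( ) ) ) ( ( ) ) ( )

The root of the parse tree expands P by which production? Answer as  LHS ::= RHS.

[P [Q ( [P [Q ( [P [Q ( )]] )]] )] [P [Q ( [P [Q ( )]] )] [P [Q ( )]]]]

P ::= Q P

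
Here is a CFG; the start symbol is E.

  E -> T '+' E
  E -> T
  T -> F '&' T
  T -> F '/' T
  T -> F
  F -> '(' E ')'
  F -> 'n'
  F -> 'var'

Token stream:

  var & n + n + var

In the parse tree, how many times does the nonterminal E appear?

[E [T [F var] & [T [F n]]] + [E [T [F n]] + [E [T [F var]]]]]

3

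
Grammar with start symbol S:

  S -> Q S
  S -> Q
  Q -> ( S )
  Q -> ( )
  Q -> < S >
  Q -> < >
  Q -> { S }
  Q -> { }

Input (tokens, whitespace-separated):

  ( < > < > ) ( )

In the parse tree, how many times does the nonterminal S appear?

4

[S [Q ( [S [Q < >] [S [Q < >]]] )] [S [Q ( )]]]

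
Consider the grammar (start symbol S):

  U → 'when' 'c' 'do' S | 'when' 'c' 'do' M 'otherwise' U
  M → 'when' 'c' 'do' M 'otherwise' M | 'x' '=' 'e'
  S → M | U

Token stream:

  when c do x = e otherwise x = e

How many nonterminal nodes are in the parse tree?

[S [M when c do [M x = e] otherwise [M x = e]]]

4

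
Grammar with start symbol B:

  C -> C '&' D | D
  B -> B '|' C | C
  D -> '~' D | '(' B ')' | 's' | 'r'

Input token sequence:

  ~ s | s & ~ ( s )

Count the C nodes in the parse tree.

4

[B [B [C [D ~ [D s]]]] | [C [C [D s]] & [D ~ [D ( [B [C [D s]]] )]]]]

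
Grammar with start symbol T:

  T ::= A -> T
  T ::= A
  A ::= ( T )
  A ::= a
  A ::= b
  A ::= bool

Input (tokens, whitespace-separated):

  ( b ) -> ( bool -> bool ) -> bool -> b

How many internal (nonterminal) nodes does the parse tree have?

14

[T [A ( [T [A b]] )] -> [T [A ( [T [A bool] -> [T [A bool]]] )] -> [T [A bool] -> [T [A b]]]]]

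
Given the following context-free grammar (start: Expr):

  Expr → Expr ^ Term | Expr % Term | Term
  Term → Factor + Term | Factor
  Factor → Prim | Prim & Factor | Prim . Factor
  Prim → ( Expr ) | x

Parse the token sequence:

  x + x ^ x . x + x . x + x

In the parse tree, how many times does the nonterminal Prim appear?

7

[Expr [Expr [Term [Factor [Prim x]] + [Term [Factor [Prim x]]]]] ^ [Term [Factor [Prim x] . [Factor [Prim x]]] + [Term [Factor [Prim x] . [Factor [Prim x]]] + [Term [Factor [Prim x]]]]]]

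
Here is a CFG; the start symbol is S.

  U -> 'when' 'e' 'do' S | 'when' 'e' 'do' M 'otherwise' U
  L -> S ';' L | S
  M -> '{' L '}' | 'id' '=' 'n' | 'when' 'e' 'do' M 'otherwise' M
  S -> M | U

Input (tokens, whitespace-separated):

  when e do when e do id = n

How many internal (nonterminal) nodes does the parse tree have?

[S [U when e do [S [U when e do [S [M id = n]]]]]]

6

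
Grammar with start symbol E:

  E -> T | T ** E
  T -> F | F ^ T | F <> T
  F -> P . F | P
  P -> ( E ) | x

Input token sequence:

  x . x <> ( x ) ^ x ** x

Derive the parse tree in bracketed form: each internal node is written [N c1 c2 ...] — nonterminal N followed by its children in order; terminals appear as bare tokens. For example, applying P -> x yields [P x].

[E [T [F [P x] . [F [P x]]] <> [T [F [P ( [E [T [F [P x]]]] )]] ^ [T [F [P x]]]]] ** [E [T [F [P x]]]]]

E
T ** E
F <> T ** E
P . F <> T ** E
x . F <> T ** E
x . P <> T ** E
x . x <> T ** E
x . x <> F ^ T ** E
x . x <> P ^ T ** E
x . x <> ( E ) ^ T ** E
x . x <> ( T ) ^ T ** E
x . x <> ( F ) ^ T ** E
x . x <> ( P ) ^ T ** E
x . x <> ( x ) ^ T ** E
x . x <> ( x ) ^ F ** E
x . x <> ( x ) ^ P ** E
x . x <> ( x ) ^ x ** E
x . x <> ( x ) ^ x ** T
x . x <> ( x ) ^ x ** F
x . x <> ( x ) ^ x ** P
x . x <> ( x ) ^ x ** x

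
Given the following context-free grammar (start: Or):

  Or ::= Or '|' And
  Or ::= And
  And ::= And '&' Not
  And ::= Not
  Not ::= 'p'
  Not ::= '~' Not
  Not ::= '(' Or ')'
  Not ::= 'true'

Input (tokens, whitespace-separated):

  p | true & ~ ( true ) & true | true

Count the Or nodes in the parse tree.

[Or [Or [Or [And [Not p]]] | [And [And [And [Not true]] & [Not ~ [Not ( [Or [And [Not true]]] )]]] & [Not true]]] | [And [Not true]]]

4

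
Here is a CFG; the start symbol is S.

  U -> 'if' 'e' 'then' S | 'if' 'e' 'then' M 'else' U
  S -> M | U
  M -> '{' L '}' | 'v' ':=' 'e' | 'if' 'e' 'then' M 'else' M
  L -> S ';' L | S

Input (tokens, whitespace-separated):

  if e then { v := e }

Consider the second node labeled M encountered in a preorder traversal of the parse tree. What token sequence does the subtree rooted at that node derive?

v := e

[S [U if e then [S [M { [L [S [M v := e]]] }]]]]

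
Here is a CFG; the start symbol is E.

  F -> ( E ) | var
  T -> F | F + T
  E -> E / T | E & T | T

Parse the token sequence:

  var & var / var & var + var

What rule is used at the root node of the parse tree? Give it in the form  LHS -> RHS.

E -> E & T

[E [E [E [E [T [F var]]] & [T [F var]]] / [T [F var]]] & [T [F var] + [T [F var]]]]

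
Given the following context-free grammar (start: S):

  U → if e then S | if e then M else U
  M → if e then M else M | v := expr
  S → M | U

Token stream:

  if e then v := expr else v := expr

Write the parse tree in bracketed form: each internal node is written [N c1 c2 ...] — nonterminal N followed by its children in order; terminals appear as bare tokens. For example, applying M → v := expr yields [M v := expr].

[S [M if e then [M v := expr] else [M v := expr]]]

S
M
if e then M else M
if e then v := expr else M
if e then v := expr else v := expr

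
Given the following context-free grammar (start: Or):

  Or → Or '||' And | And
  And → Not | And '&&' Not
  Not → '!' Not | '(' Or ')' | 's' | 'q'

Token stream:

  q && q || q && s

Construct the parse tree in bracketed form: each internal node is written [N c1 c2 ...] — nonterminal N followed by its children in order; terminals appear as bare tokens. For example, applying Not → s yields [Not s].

Or
Or || And
And || And
And && Not || And
Not && Not || And
q && Not || And
q && q || And
q && q || And && Not
q && q || Not && Not
q && q || q && Not
q && q || q && s

[Or [Or [And [And [Not q]] && [Not q]]] || [And [And [Not q]] && [Not s]]]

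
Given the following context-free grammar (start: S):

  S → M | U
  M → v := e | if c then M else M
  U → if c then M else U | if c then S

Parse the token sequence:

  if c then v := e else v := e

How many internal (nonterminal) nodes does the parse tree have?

4

[S [M if c then [M v := e] else [M v := e]]]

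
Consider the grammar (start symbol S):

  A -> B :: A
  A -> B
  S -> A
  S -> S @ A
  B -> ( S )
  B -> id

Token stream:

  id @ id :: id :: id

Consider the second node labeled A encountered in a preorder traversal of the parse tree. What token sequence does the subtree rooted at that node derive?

[S [S [A [B id]]] @ [A [B id] :: [A [B id] :: [A [B id]]]]]

id :: id :: id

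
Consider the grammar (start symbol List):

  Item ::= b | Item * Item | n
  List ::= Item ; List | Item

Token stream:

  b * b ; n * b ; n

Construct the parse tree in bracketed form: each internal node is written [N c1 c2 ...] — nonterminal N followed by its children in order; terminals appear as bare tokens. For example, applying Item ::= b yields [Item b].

[List [Item [Item b] * [Item b]] ; [List [Item [Item n] * [Item b]] ; [List [Item n]]]]

List
Item ; List
Item * Item ; List
b * Item ; List
b * b ; List
b * b ; Item ; List
b * b ; Item * Item ; List
b * b ; n * Item ; List
b * b ; n * b ; List
b * b ; n * b ; Item
b * b ; n * b ; n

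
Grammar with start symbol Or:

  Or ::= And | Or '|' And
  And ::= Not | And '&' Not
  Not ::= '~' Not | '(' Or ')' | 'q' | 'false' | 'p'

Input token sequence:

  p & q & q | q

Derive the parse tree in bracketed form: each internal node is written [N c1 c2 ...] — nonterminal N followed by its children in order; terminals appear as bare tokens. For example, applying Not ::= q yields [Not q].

Or
Or | And
And | And
And & Not | And
And & Not & Not | And
Not & Not & Not | And
p & Not & Not | And
p & q & Not | And
p & q & q | And
p & q & q | Not
p & q & q | q

[Or [Or [And [And [And [Not p]] & [Not q]] & [Not q]]] | [And [Not q]]]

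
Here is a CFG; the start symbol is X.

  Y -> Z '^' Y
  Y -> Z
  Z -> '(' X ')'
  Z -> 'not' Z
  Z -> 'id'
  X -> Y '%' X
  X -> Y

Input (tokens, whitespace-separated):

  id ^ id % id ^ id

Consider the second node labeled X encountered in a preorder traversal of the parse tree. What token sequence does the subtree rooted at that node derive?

id ^ id

[X [Y [Z id] ^ [Y [Z id]]] % [X [Y [Z id] ^ [Y [Z id]]]]]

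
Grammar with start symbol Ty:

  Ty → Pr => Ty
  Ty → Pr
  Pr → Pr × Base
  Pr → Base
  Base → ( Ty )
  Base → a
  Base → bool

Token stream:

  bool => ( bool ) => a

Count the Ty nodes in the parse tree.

4

[Ty [Pr [Base bool]] => [Ty [Pr [Base ( [Ty [Pr [Base bool]]] )]] => [Ty [Pr [Base a]]]]]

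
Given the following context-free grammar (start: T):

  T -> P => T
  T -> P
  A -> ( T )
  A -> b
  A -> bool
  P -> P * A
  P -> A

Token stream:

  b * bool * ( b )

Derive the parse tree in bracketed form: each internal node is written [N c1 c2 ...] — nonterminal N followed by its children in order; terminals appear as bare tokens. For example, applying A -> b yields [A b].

T
P
P * A
P * A * A
A * A * A
b * A * A
b * bool * A
b * bool * ( T )
b * bool * ( P )
b * bool * ( A )
b * bool * ( b )

[T [P [P [P [A b]] * [A bool]] * [A ( [T [P [A b]]] )]]]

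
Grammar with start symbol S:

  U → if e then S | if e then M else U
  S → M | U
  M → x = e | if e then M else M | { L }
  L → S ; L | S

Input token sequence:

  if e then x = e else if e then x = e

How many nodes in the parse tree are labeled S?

2

[S [U if e then [M x = e] else [U if e then [S [M x = e]]]]]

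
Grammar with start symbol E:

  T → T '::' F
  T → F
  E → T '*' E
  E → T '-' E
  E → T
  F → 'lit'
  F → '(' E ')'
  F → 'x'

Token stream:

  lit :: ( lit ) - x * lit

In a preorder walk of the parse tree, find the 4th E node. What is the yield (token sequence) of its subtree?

[E [T [T [F lit]] :: [F ( [E [T [F lit]]] )]] - [E [T [F x]] * [E [T [F lit]]]]]

lit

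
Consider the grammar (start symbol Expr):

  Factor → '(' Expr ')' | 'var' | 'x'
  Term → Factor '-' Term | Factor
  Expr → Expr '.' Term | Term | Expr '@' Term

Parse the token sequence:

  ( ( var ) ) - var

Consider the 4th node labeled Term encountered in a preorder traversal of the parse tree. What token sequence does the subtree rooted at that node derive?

[Expr [Term [Factor ( [Expr [Term [Factor ( [Expr [Term [Factor var]]] )]]] )] - [Term [Factor var]]]]

var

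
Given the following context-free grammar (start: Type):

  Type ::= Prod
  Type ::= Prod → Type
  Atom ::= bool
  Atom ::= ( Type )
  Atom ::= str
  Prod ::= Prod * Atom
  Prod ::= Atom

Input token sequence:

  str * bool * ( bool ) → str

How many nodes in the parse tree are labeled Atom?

5

[Type [Prod [Prod [Prod [Atom str]] * [Atom bool]] * [Atom ( [Type [Prod [Atom bool]]] )]] → [Type [Prod [Atom str]]]]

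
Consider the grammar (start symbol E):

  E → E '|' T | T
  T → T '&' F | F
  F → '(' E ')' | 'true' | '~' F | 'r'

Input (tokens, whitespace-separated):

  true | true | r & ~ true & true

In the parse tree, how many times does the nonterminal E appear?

[E [E [E [T [F true]]] | [T [F true]]] | [T [T [T [F r]] & [F ~ [F true]]] & [F true]]]

3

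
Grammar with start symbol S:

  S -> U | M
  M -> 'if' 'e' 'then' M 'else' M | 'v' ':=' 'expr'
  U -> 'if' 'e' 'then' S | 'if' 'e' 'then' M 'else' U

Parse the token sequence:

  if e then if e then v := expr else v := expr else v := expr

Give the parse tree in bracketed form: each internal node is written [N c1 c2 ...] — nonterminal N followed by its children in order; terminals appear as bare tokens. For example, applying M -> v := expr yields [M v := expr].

[S [M if e then [M if e then [M v := expr] else [M v := expr]] else [M v := expr]]]

S
M
if e then M else M
if e then if e then M else M else M
if e then if e then v := expr else M else M
if e then if e then v := expr else v := expr else M
if e then if e then v := expr else v := expr else v := expr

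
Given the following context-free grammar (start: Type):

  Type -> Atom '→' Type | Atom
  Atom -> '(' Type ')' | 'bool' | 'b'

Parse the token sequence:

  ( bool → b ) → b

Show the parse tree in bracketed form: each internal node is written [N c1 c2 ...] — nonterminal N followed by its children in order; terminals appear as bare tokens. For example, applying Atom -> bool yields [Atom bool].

Type
Atom → Type
( Type ) → Type
( Atom → Type ) → Type
( bool → Type ) → Type
( bool → Atom ) → Type
( bool → b ) → Type
( bool → b ) → Atom
( bool → b ) → b

[Type [Atom ( [Type [Atom bool] → [Type [Atom b]]] )] → [Type [Atom b]]]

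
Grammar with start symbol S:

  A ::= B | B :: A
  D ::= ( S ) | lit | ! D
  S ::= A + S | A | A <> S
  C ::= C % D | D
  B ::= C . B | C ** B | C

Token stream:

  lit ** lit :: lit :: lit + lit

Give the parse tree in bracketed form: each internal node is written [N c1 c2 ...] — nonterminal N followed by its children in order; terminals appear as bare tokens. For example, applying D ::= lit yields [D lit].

S
A + S
B :: A + S
C ** B :: A + S
D ** B :: A + S
lit ** B :: A + S
lit ** C :: A + S
lit ** D :: A + S
lit ** lit :: A + S
lit ** lit :: B :: A + S
lit ** lit :: C :: A + S
lit ** lit :: D :: A + S
lit ** lit :: lit :: A + S
lit ** lit :: lit :: B + S
lit ** lit :: lit :: C + S
lit ** lit :: lit :: D + S
lit ** lit :: lit :: lit + S
lit ** lit :: lit :: lit + A
lit ** lit :: lit :: lit + B
lit ** lit :: lit :: lit + C
lit ** lit :: lit :: lit + D
lit ** lit :: lit :: lit + lit

[S [A [B [C [D lit]] ** [B [C [D lit]]]] :: [A [B [C [D lit]]] :: [A [B [C [D lit]]]]]] + [S [A [B [C [D lit]]]]]]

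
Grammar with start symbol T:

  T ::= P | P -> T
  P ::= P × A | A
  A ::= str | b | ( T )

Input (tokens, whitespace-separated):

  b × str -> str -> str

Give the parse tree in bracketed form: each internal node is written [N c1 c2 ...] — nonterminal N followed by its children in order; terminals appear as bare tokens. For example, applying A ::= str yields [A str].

[T [P [P [A b]] × [A str]] -> [T [P [A str]] -> [T [P [A str]]]]]

T
P -> T
P × A -> T
A × A -> T
b × A -> T
b × str -> T
b × str -> P -> T
b × str -> A -> T
b × str -> str -> T
b × str -> str -> P
b × str -> str -> A
b × str -> str -> str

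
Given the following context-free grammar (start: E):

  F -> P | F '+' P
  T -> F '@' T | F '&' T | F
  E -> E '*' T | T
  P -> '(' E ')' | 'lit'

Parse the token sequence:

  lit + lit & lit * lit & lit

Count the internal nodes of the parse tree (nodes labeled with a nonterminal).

[E [E [T [F [F [P lit]] + [P lit]] & [T [F [P lit]]]]] * [T [F [P lit]] & [T [F [P lit]]]]]

16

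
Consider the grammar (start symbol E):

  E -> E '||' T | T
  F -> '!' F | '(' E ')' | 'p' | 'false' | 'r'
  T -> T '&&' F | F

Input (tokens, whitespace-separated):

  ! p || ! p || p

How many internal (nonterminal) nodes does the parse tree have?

11

[E [E [E [T [F ! [F p]]]] || [T [F ! [F p]]]] || [T [F p]]]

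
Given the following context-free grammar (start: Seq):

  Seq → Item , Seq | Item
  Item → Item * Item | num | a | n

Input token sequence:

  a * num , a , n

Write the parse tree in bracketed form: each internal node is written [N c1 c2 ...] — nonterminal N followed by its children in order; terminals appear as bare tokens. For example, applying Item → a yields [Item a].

[Seq [Item [Item a] * [Item num]] , [Seq [Item a] , [Seq [Item n]]]]

Seq
Item , Seq
Item * Item , Seq
a * Item , Seq
a * num , Seq
a * num , Item , Seq
a * num , a , Seq
a * num , a , Item
a * num , a , n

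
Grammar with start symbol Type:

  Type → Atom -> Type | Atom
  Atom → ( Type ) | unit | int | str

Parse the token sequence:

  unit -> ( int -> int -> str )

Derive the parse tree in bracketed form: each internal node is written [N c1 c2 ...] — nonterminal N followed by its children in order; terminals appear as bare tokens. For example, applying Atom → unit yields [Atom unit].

[Type [Atom unit] -> [Type [Atom ( [Type [Atom int] -> [Type [Atom int] -> [Type [Atom str]]]] )]]]

Type
Atom -> Type
unit -> Type
unit -> Atom
unit -> ( Type )
unit -> ( Atom -> Type )
unit -> ( int -> Type )
unit -> ( int -> Atom -> Type )
unit -> ( int -> int -> Type )
unit -> ( int -> int -> Atom )
unit -> ( int -> int -> str )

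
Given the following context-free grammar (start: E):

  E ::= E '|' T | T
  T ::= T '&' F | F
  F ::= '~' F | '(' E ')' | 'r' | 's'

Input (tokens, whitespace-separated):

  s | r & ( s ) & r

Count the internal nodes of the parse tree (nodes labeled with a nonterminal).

13

[E [E [T [F s]]] | [T [T [T [F r]] & [F ( [E [T [F s]]] )]] & [F r]]]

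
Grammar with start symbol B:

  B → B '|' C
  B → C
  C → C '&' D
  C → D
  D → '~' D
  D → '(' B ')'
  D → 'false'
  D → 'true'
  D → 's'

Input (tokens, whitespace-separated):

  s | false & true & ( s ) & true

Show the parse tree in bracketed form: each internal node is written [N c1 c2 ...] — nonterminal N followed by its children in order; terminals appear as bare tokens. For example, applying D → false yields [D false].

[B [B [C [D s]]] | [C [C [C [C [D false]] & [D true]] & [D ( [B [C [D s]]] )]] & [D true]]]

B
B | C
C | C
D | C
s | C
s | C & D
s | C & D & D
s | C & D & D & D
s | D & D & D & D
s | false & D & D & D
s | false & true & D & D
s | false & true & ( B ) & D
s | false & true & ( C ) & D
s | false & true & ( D ) & D
s | false & true & ( s ) & D
s | false & true & ( s ) & true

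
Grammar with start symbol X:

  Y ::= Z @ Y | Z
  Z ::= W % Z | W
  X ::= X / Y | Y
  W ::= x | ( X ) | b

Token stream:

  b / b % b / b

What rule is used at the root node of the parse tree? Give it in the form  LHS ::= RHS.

[X [X [X [Y [Z [W b]]]] / [Y [Z [W b] % [Z [W b]]]]] / [Y [Z [W b]]]]

X ::= X / Y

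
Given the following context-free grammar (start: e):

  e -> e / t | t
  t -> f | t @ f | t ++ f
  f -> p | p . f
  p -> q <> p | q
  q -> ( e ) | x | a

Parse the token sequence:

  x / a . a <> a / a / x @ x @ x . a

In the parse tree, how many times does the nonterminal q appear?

9

[e [e [e [e [t [f [p [q x]]]]] / [t [f [p [q a]] . [f [p [q a] <> [p [q a]]]]]]] / [t [f [p [q a]]]]] / [t [t [t [f [p [q x]]]] @ [f [p [q x]]]] @ [f [p [q x]] . [f [p [q a]]]]]]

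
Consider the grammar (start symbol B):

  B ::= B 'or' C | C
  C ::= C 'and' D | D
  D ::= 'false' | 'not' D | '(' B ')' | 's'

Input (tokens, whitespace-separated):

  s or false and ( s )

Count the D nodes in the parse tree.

[B [B [C [D s]]] or [C [C [D false]] and [D ( [B [C [D s]]] )]]]

4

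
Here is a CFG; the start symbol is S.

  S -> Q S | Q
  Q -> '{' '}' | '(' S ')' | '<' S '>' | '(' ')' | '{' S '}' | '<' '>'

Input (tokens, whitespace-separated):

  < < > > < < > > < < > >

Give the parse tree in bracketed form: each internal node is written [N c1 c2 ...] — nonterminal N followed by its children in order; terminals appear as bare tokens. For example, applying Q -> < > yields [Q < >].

[S [Q < [S [Q < >]] >] [S [Q < [S [Q < >]] >] [S [Q < [S [Q < >]] >]]]]

S
Q S
< S > S
< Q > S
< < > > S
< < > > Q S
< < > > < S > S
< < > > < Q > S
< < > > < < > > S
< < > > < < > > Q
< < > > < < > > < S >
< < > > < < > > < Q >
< < > > < < > > < < > >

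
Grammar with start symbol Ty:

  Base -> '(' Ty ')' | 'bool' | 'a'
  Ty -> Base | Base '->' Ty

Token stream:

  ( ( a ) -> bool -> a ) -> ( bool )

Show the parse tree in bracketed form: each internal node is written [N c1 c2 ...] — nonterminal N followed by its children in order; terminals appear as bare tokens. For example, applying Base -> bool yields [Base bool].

[Ty [Base ( [Ty [Base ( [Ty [Base a]] )] -> [Ty [Base bool] -> [Ty [Base a]]]] )] -> [Ty [Base ( [Ty [Base bool]] )]]]

Ty
Base -> Ty
( Ty ) -> Ty
( Base -> Ty ) -> Ty
( ( Ty ) -> Ty ) -> Ty
( ( Base ) -> Ty ) -> Ty
( ( a ) -> Ty ) -> Ty
( ( a ) -> Base -> Ty ) -> Ty
( ( a ) -> bool -> Ty ) -> Ty
( ( a ) -> bool -> Base ) -> Ty
( ( a ) -> bool -> a ) -> Ty
( ( a ) -> bool -> a ) -> Base
( ( a ) -> bool -> a ) -> ( Ty )
( ( a ) -> bool -> a ) -> ( Base )
( ( a ) -> bool -> a ) -> ( bool )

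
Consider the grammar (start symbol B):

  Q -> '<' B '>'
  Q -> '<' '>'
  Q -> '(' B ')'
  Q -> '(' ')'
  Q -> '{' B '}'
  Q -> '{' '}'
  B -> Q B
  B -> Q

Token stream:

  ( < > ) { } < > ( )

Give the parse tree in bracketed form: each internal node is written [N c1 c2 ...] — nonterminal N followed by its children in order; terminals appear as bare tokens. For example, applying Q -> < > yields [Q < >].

B
Q B
( B ) B
( Q ) B
( < > ) B
( < > ) Q B
( < > ) { } B
( < > ) { } Q B
( < > ) { } < > B
( < > ) { } < > Q
( < > ) { } < > ( )

[B [Q ( [B [Q < >]] )] [B [Q { }] [B [Q < >] [B [Q ( )]]]]]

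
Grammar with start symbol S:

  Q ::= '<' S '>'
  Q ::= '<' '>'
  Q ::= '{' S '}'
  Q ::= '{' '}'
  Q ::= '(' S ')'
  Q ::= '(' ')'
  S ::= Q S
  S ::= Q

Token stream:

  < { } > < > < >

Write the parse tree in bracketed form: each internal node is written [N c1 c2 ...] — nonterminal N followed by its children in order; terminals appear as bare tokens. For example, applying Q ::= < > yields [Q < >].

[S [Q < [S [Q { }]] >] [S [Q < >] [S [Q < >]]]]

S
Q S
< S > S
< Q > S
< { } > S
< { } > Q S
< { } > < > S
< { } > < > Q
< { } > < > < >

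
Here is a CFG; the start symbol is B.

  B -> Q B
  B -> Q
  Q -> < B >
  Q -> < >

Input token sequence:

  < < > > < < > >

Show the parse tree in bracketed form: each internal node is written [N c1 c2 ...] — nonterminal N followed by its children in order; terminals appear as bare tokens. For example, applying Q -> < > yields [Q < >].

B
Q B
< B > B
< Q > B
< < > > B
< < > > Q
< < > > < B >
< < > > < Q >
< < > > < < > >

[B [Q < [B [Q < >]] >] [B [Q < [B [Q < >]] >]]]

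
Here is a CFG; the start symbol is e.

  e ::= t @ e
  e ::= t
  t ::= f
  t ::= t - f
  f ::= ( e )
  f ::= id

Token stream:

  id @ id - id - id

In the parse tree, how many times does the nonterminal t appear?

4

[e [t [f id]] @ [e [t [t [t [f id]] - [f id]] - [f id]]]]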